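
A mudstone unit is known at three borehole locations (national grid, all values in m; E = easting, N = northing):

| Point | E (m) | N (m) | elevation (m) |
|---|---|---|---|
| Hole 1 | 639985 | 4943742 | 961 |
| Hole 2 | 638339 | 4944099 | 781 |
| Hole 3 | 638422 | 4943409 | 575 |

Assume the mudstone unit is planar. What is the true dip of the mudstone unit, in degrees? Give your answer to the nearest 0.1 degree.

Let the plane be z = a·E + b·N + c.
Hole 2−Hole 1: −1646a + 357b = −180;  Hole 3−Hole 1: −1563a − 333b = −386.
Solving gives a = 0.17877, b = 0.32006.
Gradient magnitude |∇z| = √(a² + b²) = √(0.03196 + 0.10244) = 0.36660.
True dip = arctan(0.36660) = 20.1°, dipping toward SSW (azimuth ≈ 209°).

20.1°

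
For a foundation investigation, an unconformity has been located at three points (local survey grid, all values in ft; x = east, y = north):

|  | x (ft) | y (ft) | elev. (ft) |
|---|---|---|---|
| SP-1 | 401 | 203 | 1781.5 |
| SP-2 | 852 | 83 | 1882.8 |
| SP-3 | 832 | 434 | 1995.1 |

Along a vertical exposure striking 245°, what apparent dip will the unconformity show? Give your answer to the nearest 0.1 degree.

Let the plane be z = a·x + b·y + c.
SP-2−SP-1: 451a − 120b = 101.3;  SP-3−SP-1: 431a + 231b = 213.6.
Solving gives a = 0.31451, b = 0.33786.
Unit vector along 245° is (sin 245°, cos 245°) = (-0.9063, -0.4226).
Slope in that direction = a·(-0.9063) + b·(-0.4226) = −0.42783.
Apparent dip = arctan|0.42783| = 23.2° (true dip is 24.8°, so apparent ≤ true as expected).

23.2°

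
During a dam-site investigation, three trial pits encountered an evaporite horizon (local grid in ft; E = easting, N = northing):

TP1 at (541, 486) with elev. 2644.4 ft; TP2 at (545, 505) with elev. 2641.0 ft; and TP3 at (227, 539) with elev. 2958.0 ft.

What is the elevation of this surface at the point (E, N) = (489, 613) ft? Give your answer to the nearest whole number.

Let the plane be z = a·E + b·N + c.
TP2−TP1: 4a + 19b = −3.4;  TP3−TP1: −314a + 53b = 313.6.
Solving gives a = −0.99362, b = 0.03024.
Then c = 2644.4 − a·541 − b·486 = 3167.25.
At (489, 613): z = −485.9 + 18.5 + 3167.25 = 2699.9 ft.

2700 ft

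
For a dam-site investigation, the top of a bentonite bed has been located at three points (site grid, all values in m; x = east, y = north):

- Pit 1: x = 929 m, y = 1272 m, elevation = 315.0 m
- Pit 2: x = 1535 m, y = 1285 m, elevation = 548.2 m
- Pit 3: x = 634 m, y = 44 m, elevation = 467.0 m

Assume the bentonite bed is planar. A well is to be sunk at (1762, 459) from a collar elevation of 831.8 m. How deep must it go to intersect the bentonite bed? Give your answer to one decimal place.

Two edge vectors: Pit 1→Pit 2 = (606, 13, 233.2), Pit 1→Pit 3 = (-295, -1228, 152).
Normal n = (Pit 1→Pit 2) × (Pit 1→Pit 3) = (288345.6, -160906, -740333).
So ∂z/∂x = −n_x/n_z = 0.389481 and ∂z/∂y = −n_y/n_z = −0.217343.
Intercept c from Pit 1: 315 − 361.83 + 276.46 = 229.63.
At (1762, 459): z_contact = 686.27 − 99.76 + 229.63 = 816.14 m.
Depth below ground = 831.8 − 816.14 = 15.7 m.

15.7 m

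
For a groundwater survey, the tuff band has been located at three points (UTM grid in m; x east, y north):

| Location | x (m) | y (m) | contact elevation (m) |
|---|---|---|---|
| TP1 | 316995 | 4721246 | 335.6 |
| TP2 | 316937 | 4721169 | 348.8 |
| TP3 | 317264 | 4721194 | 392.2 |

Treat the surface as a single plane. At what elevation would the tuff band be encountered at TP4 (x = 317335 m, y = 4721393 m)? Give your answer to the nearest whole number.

Let the plane be z = a·x + b·y + c.
TP2−TP1: −58a − 77b = 13.2;  TP3−TP1: 269a − 52b = 56.6.
Solving gives a = 0.15473893, b = −0.28798517.
Then c = 335.6 − a·316995 − b·4721246 = 1310932.95.
At (317335, 4721393): z = 49104.1 − 1359691.1 + 1310932.95 = 345.9 m.

346 m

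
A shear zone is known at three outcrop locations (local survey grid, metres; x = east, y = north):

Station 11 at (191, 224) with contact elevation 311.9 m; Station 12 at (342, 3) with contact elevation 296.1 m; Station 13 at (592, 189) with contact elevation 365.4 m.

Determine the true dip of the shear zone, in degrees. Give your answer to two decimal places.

12.84°

Let the plane be z = a·x + b·y + c.
Station 12−Station 11: 151a − 221b = −15.8;  Station 13−Station 11: 401a − 35b = 53.5.
Solving gives a = 0.14851, b = 0.17297.
Gradient magnitude |∇z| = √(a² + b²) = √(0.02206 + 0.02992) = 0.22798.
True dip = arctan(0.22798) = 12.84°, dipping toward SW (azimuth ≈ 221°).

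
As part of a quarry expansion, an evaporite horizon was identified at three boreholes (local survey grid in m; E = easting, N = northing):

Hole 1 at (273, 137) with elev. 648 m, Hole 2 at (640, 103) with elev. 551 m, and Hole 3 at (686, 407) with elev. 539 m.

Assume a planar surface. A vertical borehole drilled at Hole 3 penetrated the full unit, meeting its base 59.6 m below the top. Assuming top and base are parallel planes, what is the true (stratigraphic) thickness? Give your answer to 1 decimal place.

57.6 m

Let the plane be z = a·E + b·N + c.
Hole 2−Hole 1: 367a − 34b = −97;  Hole 3−Hole 1: 413a + 270b = −109.
Solving gives a = −0.26426, b = 0.00051.
|∇z| = √(a²+b²) = 0.26426, so dip δ = arctan(0.26426) = 14.80°.
True thickness = vertical thickness × cos δ = 59.6 × cos 14.80° = 57.6 m.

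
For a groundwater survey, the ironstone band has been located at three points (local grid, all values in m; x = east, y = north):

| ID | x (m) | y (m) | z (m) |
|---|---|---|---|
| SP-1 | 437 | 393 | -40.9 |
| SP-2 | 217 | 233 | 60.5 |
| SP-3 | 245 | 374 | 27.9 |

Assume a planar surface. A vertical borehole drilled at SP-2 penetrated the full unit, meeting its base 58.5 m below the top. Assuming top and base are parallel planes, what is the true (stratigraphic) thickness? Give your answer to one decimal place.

54.7 m

Let the plane be z = a·x + b·y + c.
SP-2−SP-1: −220a − 160b = 101.4;  SP-3−SP-1: −192a − 19b = 68.8.
Solving gives a = −0.34218, b = −0.16326.
|∇z| = √(a²+b²) = 0.37913, so dip δ = arctan(0.37913) = 20.76°.
True thickness = vertical thickness × cos δ = 58.5 × cos 20.76° = 54.7 m.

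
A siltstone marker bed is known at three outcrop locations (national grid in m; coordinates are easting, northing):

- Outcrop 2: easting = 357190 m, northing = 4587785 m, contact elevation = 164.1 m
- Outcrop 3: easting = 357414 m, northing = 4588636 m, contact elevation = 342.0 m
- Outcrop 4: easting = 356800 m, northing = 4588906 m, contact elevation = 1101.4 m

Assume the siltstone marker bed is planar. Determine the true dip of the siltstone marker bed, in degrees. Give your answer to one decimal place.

48.6°

Let the plane be z = a·easting + b·northing + c.
Outcrop 3−Outcrop 2: 224a + 851b = 177.9;  Outcrop 4−Outcrop 2: −390a + 1121b = 937.3.
Solving gives a = −1.02611, b = 0.47914.
Gradient magnitude |∇z| = √(a² + b²) = √(1.05290 + 0.22958) = 1.13247.
True dip = arctan(1.13247) = 48.6°, dipping toward ESE (azimuth ≈ 115°).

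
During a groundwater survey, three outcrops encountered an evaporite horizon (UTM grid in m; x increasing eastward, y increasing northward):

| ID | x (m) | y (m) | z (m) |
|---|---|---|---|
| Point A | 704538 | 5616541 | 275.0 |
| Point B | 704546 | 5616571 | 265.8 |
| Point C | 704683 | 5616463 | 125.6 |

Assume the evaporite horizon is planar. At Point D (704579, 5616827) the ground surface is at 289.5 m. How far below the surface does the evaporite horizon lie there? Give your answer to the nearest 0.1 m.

65.3 m

Two edge vectors: Point A→Point B = (8, 30, -9.2), Point A→Point C = (145, -78, -149.4).
Normal n = (Point A→Point B) × (Point A→Point C) = (-5199.6, -138.8, -4974).
So ∂z/∂x = −n_x/n_z = −1.045355850 and ∂z/∂y = −n_y/n_z = −0.027905107.
Intercept c from Point A: 275 + 736492.92 + 156730.18 = 893498.10.
At (704579, 5616827): z_contact = −736535.78 − 156738.16 + 893498.10 = 224.16 m.
Depth below ground = 289.5 − 224.16 = 65.3 m.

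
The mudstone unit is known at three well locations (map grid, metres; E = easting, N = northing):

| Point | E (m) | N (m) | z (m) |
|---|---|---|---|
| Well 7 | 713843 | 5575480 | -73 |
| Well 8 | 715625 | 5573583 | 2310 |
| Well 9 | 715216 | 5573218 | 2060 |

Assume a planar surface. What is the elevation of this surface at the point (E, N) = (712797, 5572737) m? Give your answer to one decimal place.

-41.0 m

Let the plane be z = a·E + b·N + c.
Well 8−Well 7: 1782a − 1897b = 2383;  Well 9−Well 7: 1373a − 2262b = 2133.
Solving gives a = 0.942327822, b = −0.370991998.
Then c = -73 − a·713843 − b·5575480 = 1395711.35.
At (712797, 5572737): z = 671688.4 − 2067440.8 + 1395711.35 = -41.0 m.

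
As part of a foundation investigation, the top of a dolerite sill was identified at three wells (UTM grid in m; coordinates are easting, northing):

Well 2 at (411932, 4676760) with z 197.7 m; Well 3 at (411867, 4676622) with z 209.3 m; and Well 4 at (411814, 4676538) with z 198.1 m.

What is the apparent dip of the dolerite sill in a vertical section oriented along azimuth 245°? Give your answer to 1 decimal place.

Let the plane be z = a·easting + b·northing + c.
Well 3−Well 2: −65a − 138b = 11.6;  Well 4−Well 2: −118a − 222b = 0.4.
Solving gives a = 1.35922, b = −0.72427.
Unit vector along 245° is (sin 245°, cos 245°) = (-0.9063, -0.4226).
Slope in that direction = a·(-0.9063) + b·(-0.4226) = −0.92578.
Apparent dip = arctan|0.92578| = 42.8° (true dip is 57.0°, so apparent ≤ true as expected).

42.8°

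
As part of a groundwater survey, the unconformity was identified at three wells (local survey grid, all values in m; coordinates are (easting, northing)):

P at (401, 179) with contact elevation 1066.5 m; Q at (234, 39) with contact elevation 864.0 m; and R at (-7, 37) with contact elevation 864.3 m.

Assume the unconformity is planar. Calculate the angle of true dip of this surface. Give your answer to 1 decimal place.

55.6°

Let the plane be z = a·E + b·N + c.
Q−P: −167a − 140b = −202.5;  R−P: −408a − 142b = −202.2.
Solving gives a = −0.01338, b = 1.46239.
Gradient magnitude |∇z| = √(a² + b²) = √(0.00018 + 2.13858) = 1.46245.
True dip = arctan(1.46245) = 55.6°, dipping toward S (azimuth ≈ 179°).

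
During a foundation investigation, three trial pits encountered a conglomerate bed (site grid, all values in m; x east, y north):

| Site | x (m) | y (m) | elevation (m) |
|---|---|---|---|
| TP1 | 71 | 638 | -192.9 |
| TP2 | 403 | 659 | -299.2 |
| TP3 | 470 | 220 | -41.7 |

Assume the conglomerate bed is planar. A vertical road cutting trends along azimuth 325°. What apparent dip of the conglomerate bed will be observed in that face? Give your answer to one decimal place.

Let the plane be z = a·x + b·y + c.
TP2−TP1: 332a + 21b = −106.3;  TP3−TP1: 399a − 418b = 151.2.
Solving gives a = −0.28037, b = −0.62935.
Unit vector along 325° is (sin 325°, cos 325°) = (-0.5736, 0.8192).
Slope in that direction = a·(-0.5736) + b·(0.8192) = −0.35472.
Apparent dip = arctan|0.35472| = 19.5° (true dip is 34.6°, so apparent ≤ true as expected).

19.5°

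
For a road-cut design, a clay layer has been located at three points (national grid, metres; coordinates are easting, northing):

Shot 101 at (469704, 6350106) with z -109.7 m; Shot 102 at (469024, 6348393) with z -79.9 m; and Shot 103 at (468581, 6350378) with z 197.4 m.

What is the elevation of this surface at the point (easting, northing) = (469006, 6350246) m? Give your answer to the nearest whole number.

79 m

Let the plane be z = a·easting + b·northing + c.
Shot 102−Shot 101: −680a − 1713b = 29.8;  Shot 103−Shot 101: −1123a + 272b = 307.1.
Solving gives a = −0.25332114, b = 0.08316309.
Then c = -109.7 − a·469704 − b·6350106 = −409218.19.
At (469006, 6350246): z = −118809.1 + 528106.1 − 409218.19 = 78.8 m.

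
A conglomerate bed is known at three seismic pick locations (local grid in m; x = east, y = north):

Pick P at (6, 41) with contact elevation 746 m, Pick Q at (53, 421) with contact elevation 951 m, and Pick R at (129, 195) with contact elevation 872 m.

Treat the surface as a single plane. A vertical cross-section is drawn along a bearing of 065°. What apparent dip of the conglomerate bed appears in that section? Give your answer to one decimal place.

30.1°

Let the plane be z = a·x + b·y + c.
Pick Q−Pick P: 47a + 380b = 205;  Pick R−Pick P: 123a + 154b = 126.
Solving gives a = 0.41289, b = 0.48841.
Unit vector along 065° is (sin 65°, cos 65°) = (0.9063, 0.4226).
Slope in that direction = a·(0.9063) + b·(0.4226) = 0.58062.
Apparent dip = arctan|0.58062| = 30.1° (true dip is 32.6°, so apparent ≤ true as expected).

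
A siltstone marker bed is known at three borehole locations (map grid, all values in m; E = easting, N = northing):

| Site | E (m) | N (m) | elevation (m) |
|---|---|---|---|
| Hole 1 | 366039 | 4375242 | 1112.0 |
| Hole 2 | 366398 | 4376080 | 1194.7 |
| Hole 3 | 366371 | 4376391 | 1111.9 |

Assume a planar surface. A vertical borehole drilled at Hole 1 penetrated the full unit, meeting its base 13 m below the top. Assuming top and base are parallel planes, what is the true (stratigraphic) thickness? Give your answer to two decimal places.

10.46 m

Two edge vectors: Hole 1→Hole 2 = (359, 838, 82.7), Hole 1→Hole 3 = (332, 1149, -0.1).
Normal n = (Hole 1→Hole 2) × (Hole 1→Hole 3) = (-95106.1, 27492.3, 134275).
So ∂z/∂E = −n_x/n_z = 0.70829 and ∂z/∂N = −n_y/n_z = −0.20475.
|∇z| = √(a²+b²) = 0.73729, so dip δ = arctan(0.73729) = 36.40°.
True thickness = vertical thickness × cos δ = 13 × cos 36.40° = 10.46 m.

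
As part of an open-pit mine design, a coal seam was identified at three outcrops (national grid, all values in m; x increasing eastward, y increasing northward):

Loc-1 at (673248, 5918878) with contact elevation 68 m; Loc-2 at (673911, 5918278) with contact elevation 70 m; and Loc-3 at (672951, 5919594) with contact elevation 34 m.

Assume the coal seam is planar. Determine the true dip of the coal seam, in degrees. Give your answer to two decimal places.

5.59°

Two edge vectors: Loc-1→Loc-2 = (663, -600, 2), Loc-1→Loc-3 = (-297, 716, -34).
Normal n = (Loc-1→Loc-2) × (Loc-1→Loc-3) = (18968, 21948, 296508).
So ∂z/∂x = −n_x/n_z = −0.06397 and ∂z/∂y = −n_y/n_z = −0.07402.
Gradient magnitude |∇z| = √(a² + b²) = √(0.00409 + 0.00548) = 0.09783.
True dip = arctan(0.09783) = 5.59°, dipping toward NE (azimuth ≈ 041°).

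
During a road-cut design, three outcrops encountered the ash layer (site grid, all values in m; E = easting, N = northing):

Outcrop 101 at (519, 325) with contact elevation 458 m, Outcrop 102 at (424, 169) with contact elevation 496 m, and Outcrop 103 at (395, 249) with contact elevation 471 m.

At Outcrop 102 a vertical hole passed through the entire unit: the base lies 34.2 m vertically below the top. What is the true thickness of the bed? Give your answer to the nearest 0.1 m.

32.8 m

Let the plane be z = a·E + b·N + c.
Outcrop 102−Outcrop 101: −95a − 156b = 38;  Outcrop 103−Outcrop 101: −124a − 76b = 13.
Solving gives a = 0.07093, b = −0.28679.
|∇z| = √(a²+b²) = 0.29543, so dip δ = arctan(0.29543) = 16.46°.
True thickness = vertical thickness × cos δ = 34.2 × cos 16.46° = 32.8 m.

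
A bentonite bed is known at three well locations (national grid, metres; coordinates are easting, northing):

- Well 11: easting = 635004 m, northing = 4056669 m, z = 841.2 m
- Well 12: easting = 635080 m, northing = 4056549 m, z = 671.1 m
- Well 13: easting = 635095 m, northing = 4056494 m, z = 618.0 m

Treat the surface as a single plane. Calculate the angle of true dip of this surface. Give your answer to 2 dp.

54.46°

Two edge vectors: Well 11→Well 12 = (76, -120, -170.1), Well 11→Well 13 = (91, -175, -223.2).
Normal n = (Well 11→Well 12) × (Well 11→Well 13) = (-2983.5, 1484.1, -2380).
So ∂z/∂easting = −n_x/n_z = −1.25357 and ∂z/∂northing = −n_y/n_z = 0.62357.
Gradient magnitude |∇z| = √(a² + b²) = √(1.57144 + 0.38884) = 1.40010.
True dip = arctan(1.40010) = 54.46°, dipping toward ESE (azimuth ≈ 116°).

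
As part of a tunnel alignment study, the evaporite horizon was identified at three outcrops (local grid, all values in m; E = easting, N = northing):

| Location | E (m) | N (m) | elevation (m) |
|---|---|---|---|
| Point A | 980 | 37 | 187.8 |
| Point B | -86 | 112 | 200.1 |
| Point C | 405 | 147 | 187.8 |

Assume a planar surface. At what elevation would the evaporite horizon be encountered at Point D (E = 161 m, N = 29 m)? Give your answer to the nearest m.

204 m

Two edge vectors: Point A→Point B = (-1066, 75, 12.3), Point A→Point C = (-575, 110, 0).
Normal n = (Point A→Point B) × (Point A→Point C) = (-1353, -7072.5, -74135).
So ∂z/∂E = −n_x/n_z = −0.01825 and ∂z/∂N = −n_y/n_z = −0.09540.
Intercept c from Point A: 187.8 + 17.89 + 3.53 = 209.22.
At (161, 29): z = −2.9 − 2.8 + 209.22 = 203.5 m.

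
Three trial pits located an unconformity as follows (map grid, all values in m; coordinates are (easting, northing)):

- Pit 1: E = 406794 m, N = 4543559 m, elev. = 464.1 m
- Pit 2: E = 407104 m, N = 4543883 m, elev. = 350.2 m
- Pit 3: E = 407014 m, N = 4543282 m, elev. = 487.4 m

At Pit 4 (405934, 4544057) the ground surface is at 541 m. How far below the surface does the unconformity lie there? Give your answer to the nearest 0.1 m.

Let the plane be z = a·E + b·N + c.
Pit 2−Pit 1: 310a + 324b = −113.9;  Pit 3−Pit 1: 220a − 277b = 23.3.
Solving gives a = −0.152727331, b = −0.205415208.
Then c = 464.1 − a·406794 − b·4543559 = 995908.78.
At (405934, 4544057): z_contact = −61997.22 − 933418.42 + 995908.78 = 493.15 m.
Depth below ground = 541 − 493.15 = 47.9 m.

47.9 m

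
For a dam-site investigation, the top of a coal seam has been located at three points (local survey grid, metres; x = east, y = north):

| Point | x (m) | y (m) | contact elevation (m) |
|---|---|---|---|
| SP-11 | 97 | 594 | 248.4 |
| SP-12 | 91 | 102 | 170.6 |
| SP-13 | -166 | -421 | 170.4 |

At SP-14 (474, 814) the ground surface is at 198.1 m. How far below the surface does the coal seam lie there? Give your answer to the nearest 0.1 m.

38.1 m

Let the plane be z = a·x + b·y + c.
SP-12−SP-11: −6a − 492b = −77.8;  SP-13−SP-11: −263a − 1015b = −78.
Solving gives a = −0.32919, b = 0.16214.
Then c = 248.4 − a·97 − b·594 = 184.02.
At (474, 814): z_contact = −156.04 + 131.99 + 184.02 = 159.97 m.
Depth below ground = 198.1 − 159.97 = 38.1 m.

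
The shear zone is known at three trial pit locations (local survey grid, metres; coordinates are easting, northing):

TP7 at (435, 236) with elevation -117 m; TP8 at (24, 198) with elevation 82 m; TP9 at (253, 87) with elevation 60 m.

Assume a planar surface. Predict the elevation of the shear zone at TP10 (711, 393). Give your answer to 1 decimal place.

-339.0 m

Let the plane be z = a·easting + b·northing + c.
TP8−TP7: −411a − 38b = 199;  TP9−TP7: −182a − 149b = 177.
Solving gives a = −0.42201, b = −0.67244.
Then c = -117 − a·435 − b·236 = 225.27.
At (711, 393): z = −300.1 − 264.3 + 225.27 = -339.0 m.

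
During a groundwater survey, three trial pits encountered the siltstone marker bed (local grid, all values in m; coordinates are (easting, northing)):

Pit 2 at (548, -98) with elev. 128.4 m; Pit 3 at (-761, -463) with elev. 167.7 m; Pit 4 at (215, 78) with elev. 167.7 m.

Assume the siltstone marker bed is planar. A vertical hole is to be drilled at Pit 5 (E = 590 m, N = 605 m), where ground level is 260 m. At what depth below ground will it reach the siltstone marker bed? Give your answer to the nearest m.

58 m

Two edge vectors: Pit 2→Pit 3 = (-1309, -365, 39.3), Pit 2→Pit 4 = (-333, 176, 39.3).
Normal n = (Pit 2→Pit 3) × (Pit 2→Pit 4) = (-21261.3, 38356.8, -351929).
So ∂z/∂E = −n_x/n_z = −0.06041 and ∂z/∂N = −n_y/n_z = 0.10899.
Intercept c from Pit 2: 128.4 + 33.11 + 10.68 = 172.19.
At (590, 605): z_contact = −35.6 + 65.9 + 172.19 = 202.5 m.
Depth below ground = 260 − 202.5 = 58 m.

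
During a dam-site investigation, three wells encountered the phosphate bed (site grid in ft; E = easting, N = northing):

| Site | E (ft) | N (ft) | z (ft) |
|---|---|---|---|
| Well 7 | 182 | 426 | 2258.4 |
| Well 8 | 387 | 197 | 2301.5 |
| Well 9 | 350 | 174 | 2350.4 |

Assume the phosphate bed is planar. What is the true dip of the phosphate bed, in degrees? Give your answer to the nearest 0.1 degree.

Two edge vectors: Well 7→Well 8 = (205, -229, 43.1), Well 7→Well 9 = (168, -252, 92).
Normal n = (Well 7→Well 8) × (Well 7→Well 9) = (-10206.8, -11619.2, -13188).
So ∂z/∂E = −n_x/n_z = −0.77395 and ∂z/∂N = −n_y/n_z = −0.88104.
Gradient magnitude |∇z| = √(a² + b²) = √(0.59899 + 0.77624) = 1.17270.
True dip = arctan(1.17270) = 49.5°, dipping toward NE (azimuth ≈ 041°).

49.5°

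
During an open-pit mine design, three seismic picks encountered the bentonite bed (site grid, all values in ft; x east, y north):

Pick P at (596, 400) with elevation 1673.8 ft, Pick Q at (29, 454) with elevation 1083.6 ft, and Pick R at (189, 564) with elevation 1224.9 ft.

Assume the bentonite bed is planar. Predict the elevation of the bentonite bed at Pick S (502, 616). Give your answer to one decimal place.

Two edge vectors: Pick P→Pick Q = (-567, 54, -590.2), Pick P→Pick R = (-407, 164, -448.9).
Normal n = (Pick P→Pick Q) × (Pick P→Pick R) = (72552.2, -14314.9, -71010).
So ∂z/∂x = −n_x/n_z = 1.02172 and ∂z/∂y = −n_y/n_z = −0.20159.
Intercept c from Pick P: 1673.8 − 608.94 + 80.64 = 1145.49.
At (502, 616): z = 512.9 − 124.2 + 1145.49 = 1534.2 ft.

1534.2 ft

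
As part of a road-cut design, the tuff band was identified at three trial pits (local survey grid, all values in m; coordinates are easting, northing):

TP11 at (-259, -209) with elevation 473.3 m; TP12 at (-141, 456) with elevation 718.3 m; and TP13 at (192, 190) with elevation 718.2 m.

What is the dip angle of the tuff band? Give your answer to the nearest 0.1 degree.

Let the plane be z = a·easting + b·northing + c.
TP12−TP11: 118a + 665b = 245;  TP13−TP11: 451a + 399b = 244.9.
Solving gives a = 0.25750, b = 0.32273.
Gradient magnitude |∇z| = √(a² + b²) = √(0.06630 + 0.10415) = 0.41287.
True dip = arctan(0.41287) = 22.4°, dipping toward SW (azimuth ≈ 219°).

22.4°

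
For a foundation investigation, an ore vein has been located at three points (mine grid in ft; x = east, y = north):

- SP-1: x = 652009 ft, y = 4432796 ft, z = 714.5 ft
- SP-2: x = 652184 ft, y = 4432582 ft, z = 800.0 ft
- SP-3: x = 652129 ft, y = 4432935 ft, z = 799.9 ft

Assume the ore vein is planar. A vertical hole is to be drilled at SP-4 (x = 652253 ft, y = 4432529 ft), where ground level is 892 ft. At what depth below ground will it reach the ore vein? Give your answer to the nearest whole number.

Two edge vectors: SP-1→SP-2 = (175, -214, 85.5), SP-1→SP-3 = (120, 139, 85.4).
Normal n = (SP-1→SP-2) × (SP-1→SP-3) = (-30160.1, -4685, 50005).
So ∂z/∂x = −n_x/n_z = 0.60314169 and ∂z/∂y = −n_y/n_z = 0.09369063.
Intercept c from SP-1: 714.5 − 393253.81 − 415311.45 = −807850.76.
At (652253, 4432529): z_contact = 393401.0 + 415286.4 − 807850.76 = 836.7 ft.
Depth below ground = 892 − 836.7 = 55 ft.

55 ft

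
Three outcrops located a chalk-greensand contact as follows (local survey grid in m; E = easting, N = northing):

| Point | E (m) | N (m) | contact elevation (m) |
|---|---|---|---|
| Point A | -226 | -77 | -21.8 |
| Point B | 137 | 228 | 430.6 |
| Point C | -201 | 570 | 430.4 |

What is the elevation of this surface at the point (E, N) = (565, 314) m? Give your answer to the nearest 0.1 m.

Let the plane be z = a·E + b·N + c.
Point B−Point A: 363a + 305b = 452.4;  Point C−Point A: 25a + 647b = 452.2.
Solving gives a = 0.68115, b = 0.67260.
Then c = -21.8 − a·-226 − b·-77 = 183.93.
At (565, 314): z = 384.8 + 211.2 + 183.93 = 780.0 m.

780.0 m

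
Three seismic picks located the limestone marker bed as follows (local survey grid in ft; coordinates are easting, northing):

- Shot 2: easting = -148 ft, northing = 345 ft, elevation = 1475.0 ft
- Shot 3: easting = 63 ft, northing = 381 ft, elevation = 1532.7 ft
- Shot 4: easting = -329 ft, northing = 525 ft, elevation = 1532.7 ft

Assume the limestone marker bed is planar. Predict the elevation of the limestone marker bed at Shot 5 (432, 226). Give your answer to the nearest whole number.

1523 ft

Let the plane be z = a·easting + b·northing + c.
Shot 3−Shot 2: 211a + 36b = 57.7;  Shot 4−Shot 2: −181a + 180b = 57.7.
Solving gives a = 0.18673, b = 0.50832.
Then c = 1475 − a·-148 − b·345 = 1327.26.
At (432, 226): z = 80.7 + 114.9 + 1327.26 = 1522.8 ft.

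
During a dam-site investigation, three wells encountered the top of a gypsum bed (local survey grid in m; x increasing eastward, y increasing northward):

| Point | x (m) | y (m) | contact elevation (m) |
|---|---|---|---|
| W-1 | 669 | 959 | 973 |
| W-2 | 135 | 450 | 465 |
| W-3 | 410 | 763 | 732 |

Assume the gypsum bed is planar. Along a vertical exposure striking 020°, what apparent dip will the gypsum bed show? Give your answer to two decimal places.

21.32°

Two edge vectors: W-1→W-2 = (-534, -509, -508), W-1→W-3 = (-259, -196, -241).
Normal n = (W-1→W-2) × (W-1→W-3) = (23101, 2878, -27167).
So ∂z/∂x = −n_x/n_z = 0.85033 and ∂z/∂y = −n_y/n_z = 0.10594.
Unit vector along 020° is (sin 20°, cos 20°) = (0.3420, 0.9397).
Slope in that direction = a·(0.3420) + b·(0.9397) = 0.39038.
Apparent dip = arctan|0.39038| = 21.32° (true dip is 40.6°, so apparent ≤ true as expected).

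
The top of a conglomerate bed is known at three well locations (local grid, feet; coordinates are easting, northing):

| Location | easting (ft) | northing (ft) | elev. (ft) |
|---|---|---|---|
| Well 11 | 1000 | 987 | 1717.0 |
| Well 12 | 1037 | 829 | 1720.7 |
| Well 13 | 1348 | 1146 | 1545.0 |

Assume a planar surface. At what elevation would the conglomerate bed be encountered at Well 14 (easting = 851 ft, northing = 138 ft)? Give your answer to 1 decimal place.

Two edge vectors: Well 11→Well 12 = (37, -158, 3.7), Well 11→Well 13 = (348, 159, -172).
Normal n = (Well 11→Well 12) × (Well 11→Well 13) = (26587.7, 7651.6, 60867).
So ∂z/∂easting = −n_x/n_z = −0.436816 and ∂z/∂northing = −n_y/n_z = −0.125710.
Intercept c from Well 11: 1717 + 436.82 + 124.08 = 2277.89.
At (851, 138): z = −371.7 − 17.3 + 2277.89 = 1888.8 ft.

1888.8 ft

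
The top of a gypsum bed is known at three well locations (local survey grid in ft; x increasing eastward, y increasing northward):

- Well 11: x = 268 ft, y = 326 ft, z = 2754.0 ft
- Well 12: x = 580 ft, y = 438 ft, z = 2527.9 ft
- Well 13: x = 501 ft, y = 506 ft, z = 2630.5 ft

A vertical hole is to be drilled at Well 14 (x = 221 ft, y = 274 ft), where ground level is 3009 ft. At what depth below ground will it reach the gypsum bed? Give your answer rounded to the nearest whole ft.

Two edge vectors: Well 11→Well 12 = (312, 112, -226.1), Well 11→Well 13 = (233, 180, -123.5).
Normal n = (Well 11→Well 12) × (Well 11→Well 13) = (26866, -14149.3, 30064).
So ∂z/∂x = −n_x/n_z = −0.89363 and ∂z/∂y = −n_y/n_z = 0.47064.
Intercept c from Well 11: 2754 + 239.49 − 153.43 = 2840.06.
At (221, 274): z_contact = −197.5 + 129.0 + 2840.06 = 2771.5 ft.
Depth below ground = 3009 − 2771.5 = 237 ft.

237 ft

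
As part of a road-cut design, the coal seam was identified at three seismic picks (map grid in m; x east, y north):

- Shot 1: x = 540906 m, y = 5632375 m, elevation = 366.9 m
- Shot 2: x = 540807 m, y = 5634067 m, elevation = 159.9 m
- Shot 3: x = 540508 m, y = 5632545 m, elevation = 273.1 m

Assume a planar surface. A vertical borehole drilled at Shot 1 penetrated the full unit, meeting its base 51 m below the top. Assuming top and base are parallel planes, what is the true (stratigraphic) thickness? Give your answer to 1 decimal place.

Two edge vectors: Shot 1→Shot 2 = (-99, 1692, -207), Shot 1→Shot 3 = (-398, 170, -93.8).
Normal n = (Shot 1→Shot 2) × (Shot 1→Shot 3) = (-123519.6, 73099.8, 656586).
So ∂z/∂x = −n_x/n_z = 0.18812 and ∂z/∂y = −n_y/n_z = −0.11133.
|∇z| = √(a²+b²) = 0.21860, so dip δ = arctan(0.21860) = 12.33°.
True thickness = vertical thickness × cos δ = 51 × cos 12.33° = 49.8 m.

49.8 m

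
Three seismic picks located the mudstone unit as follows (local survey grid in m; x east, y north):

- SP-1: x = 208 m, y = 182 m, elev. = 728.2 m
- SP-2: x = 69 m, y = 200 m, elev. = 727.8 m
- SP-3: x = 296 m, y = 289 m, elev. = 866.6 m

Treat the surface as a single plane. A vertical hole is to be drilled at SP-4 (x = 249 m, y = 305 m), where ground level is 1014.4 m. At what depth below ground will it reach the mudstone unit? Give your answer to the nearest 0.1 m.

136.4 m

Two edge vectors: SP-1→SP-2 = (-139, 18, -0.4), SP-1→SP-3 = (88, 107, 138.4).
Normal n = (SP-1→SP-2) × (SP-1→SP-3) = (2534, 19202.4, -16457).
So ∂z/∂x = −n_x/n_z = 0.15398 and ∂z/∂y = −n_y/n_z = 1.16682.
Intercept c from SP-1: 728.2 − 32.03 − 212.36 = 483.81.
At (249, 305): z_contact = 38.34 + 355.88 + 483.81 = 878.03 m.
Depth below ground = 1014.4 − 878.03 = 136.4 m.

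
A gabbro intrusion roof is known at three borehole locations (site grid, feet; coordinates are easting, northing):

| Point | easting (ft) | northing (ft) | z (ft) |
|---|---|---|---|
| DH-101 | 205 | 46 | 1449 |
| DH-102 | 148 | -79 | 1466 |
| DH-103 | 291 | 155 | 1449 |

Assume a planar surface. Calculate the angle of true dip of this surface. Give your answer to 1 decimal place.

Let the plane be z = a·easting + b·northing + c.
DH-102−DH-101: −57a − 125b = 17;  DH-103−DH-101: 86a + 109b = 0.
Solving gives a = 0.40842, b = −0.32224.
Gradient magnitude |∇z| = √(a² + b²) = √(0.16681 + 0.10384) = 0.52024.
True dip = arctan(0.52024) = 27.5°, dipping toward NW (azimuth ≈ 308°).

27.5°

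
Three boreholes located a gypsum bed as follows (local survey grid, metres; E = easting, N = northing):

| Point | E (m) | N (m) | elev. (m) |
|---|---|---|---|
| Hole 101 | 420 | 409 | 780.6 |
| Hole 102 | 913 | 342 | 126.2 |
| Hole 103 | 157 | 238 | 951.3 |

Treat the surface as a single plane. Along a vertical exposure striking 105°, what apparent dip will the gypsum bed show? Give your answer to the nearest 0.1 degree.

54.3°

Let the plane be z = a·E + b·N + c.
Hole 102−Hole 101: 493a − 67b = −654.4;  Hole 103−Hole 101: −263a − 171b = 170.7.
Solving gives a = −1.21011, b = 0.86292.
Unit vector along 105° is (sin 105°, cos 105°) = (0.9659, -0.2588).
Slope in that direction = a·(0.9659) + b·(-0.2588) = −1.39222.
Apparent dip = arctan|1.39222| = 54.3° (true dip is 56.1°, so apparent ≤ true as expected).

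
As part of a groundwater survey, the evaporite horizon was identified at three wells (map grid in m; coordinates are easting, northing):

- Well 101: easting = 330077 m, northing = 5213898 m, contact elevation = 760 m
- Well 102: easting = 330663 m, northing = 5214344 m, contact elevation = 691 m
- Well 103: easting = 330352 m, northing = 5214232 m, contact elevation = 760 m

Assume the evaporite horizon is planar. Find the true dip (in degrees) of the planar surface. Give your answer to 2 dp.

22.22°

Let the plane be z = a·easting + b·northing + c.
Well 102−Well 101: 586a + 446b = −69;  Well 103−Well 101: 275a + 334b = 0.
Solving gives a = −0.31538, b = 0.25967.
Gradient magnitude |∇z| = √(a² + b²) = √(0.09946 + 0.06743) = 0.40852.
True dip = arctan(0.40852) = 22.22°, dipping toward SE (azimuth ≈ 129°).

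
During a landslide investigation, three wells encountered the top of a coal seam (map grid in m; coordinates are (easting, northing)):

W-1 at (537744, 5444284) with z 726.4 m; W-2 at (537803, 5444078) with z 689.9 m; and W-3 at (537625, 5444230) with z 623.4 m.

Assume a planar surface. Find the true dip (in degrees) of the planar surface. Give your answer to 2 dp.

Two edge vectors: W-1→W-2 = (59, -206, -36.5), W-1→W-3 = (-119, -54, -103).
Normal n = (W-1→W-2) × (W-1→W-3) = (19247, 10420.5, -27700).
So ∂z/∂E = −n_x/n_z = 0.69484 and ∂z/∂N = −n_y/n_z = 0.37619.
Gradient magnitude |∇z| = √(a² + b²) = √(0.48280 + 0.14152) = 0.79014.
True dip = arctan(0.79014) = 38.31°, dipping toward WSW (azimuth ≈ 242°).

38.31°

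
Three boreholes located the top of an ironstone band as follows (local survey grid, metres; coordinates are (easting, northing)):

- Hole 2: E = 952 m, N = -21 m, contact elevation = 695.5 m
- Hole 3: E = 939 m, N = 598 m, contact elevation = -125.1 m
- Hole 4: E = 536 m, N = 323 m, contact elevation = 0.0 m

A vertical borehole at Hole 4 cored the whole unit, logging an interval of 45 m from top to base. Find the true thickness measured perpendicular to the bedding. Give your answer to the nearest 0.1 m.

25.7 m

Two edge vectors: Hole 2→Hole 3 = (-13, 619, -820.6), Hole 2→Hole 4 = (-416, 344, -695.5).
Normal n = (Hole 2→Hole 3) × (Hole 2→Hole 4) = (-148228.1, 332328.1, 253032).
So ∂z/∂E = −n_x/n_z = 0.58581 and ∂z/∂N = −n_y/n_z = −1.31338.
|∇z| = √(a²+b²) = 1.43811, so dip δ = arctan(1.43811) = 55.19°.
True thickness = vertical thickness × cos δ = 45 × cos 55.19° = 25.7 m.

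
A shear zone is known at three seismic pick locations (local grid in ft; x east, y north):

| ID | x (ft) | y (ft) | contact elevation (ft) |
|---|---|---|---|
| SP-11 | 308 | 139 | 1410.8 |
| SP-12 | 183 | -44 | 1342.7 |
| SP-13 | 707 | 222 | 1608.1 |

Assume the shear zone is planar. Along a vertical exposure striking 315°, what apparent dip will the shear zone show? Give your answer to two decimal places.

17.51°

Let the plane be z = a·x + b·y + c.
SP-12−SP-11: −125a − 183b = −68.1;  SP-13−SP-11: 399a + 83b = 197.3.
Solving gives a = 0.48615, b = 0.04006.
Unit vector along 315° is (sin 315°, cos 315°) = (-0.7071, 0.7071).
Slope in that direction = a·(-0.7071) + b·(0.7071) = −0.31544.
Apparent dip = arctan|0.31544| = 17.51° (true dip is 26.0°, so apparent ≤ true as expected).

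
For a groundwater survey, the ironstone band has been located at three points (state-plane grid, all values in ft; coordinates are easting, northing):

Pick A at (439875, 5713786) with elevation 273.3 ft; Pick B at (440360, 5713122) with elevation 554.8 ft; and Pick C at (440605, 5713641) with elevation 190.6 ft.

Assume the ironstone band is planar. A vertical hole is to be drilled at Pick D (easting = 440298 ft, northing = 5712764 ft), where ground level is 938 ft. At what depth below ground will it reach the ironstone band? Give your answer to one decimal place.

Let the plane be z = a·easting + b·northing + c.
Pick B−Pick A: 485a − 664b = 281.5;  Pick C−Pick A: 730a − 145b = −82.7.
Solving gives a = −0.231012199, b = −0.592682103.
Then c = 273.3 − a·439875 − b·5713786 = 3488348.49.
At (440298, 5712764): z_contact = −101714.21 − 3385852.98 + 3488348.49 = 781.30 ft.
Depth below ground = 938 − 781.30 = 156.7 ft.

156.7 ft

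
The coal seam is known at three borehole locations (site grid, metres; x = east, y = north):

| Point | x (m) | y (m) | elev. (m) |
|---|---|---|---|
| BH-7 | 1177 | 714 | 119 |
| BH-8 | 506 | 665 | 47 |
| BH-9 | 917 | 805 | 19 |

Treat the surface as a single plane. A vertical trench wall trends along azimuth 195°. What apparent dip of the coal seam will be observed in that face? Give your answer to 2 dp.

30.67°

Let the plane be z = a·x + b·y + c.
BH-8−BH-7: −671a − 49b = −72;  BH-9−BH-7: −260a + 91b = −100.
Solving gives a = 0.15517, b = −0.65555.
Unit vector along 195° is (sin 195°, cos 195°) = (-0.2588, -0.9659).
Slope in that direction = a·(-0.2588) + b·(-0.9659) = 0.59305.
Apparent dip = arctan|0.59305| = 30.67° (true dip is 34.0°, so apparent ≤ true as expected).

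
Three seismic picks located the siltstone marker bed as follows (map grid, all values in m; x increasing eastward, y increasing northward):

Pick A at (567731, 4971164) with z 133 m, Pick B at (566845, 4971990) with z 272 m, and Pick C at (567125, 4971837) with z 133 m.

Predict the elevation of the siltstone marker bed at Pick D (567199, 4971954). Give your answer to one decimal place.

-42.3 m

Let the plane be z = a·x + b·y + c.
Pick B−Pick A: −886a + 826b = 139;  Pick C−Pick A: −606a + 673b = 0.
Solving gives a = −0.977277951, b = −0.879985792.
Then c = 133 − a·567731 − b·4971164 = 4929517.68.
At (567199, 4971954): z = −554311.1 − 4375248.9 + 4929517.68 = -42.3 m.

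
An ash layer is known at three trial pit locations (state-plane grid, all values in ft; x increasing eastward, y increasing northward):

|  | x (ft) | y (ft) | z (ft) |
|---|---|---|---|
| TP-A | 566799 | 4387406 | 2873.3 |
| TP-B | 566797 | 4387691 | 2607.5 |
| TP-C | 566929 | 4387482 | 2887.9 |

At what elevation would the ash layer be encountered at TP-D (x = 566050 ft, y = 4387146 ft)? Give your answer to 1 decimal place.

Two edge vectors: TP-A→TP-B = (-2, 285, -265.8), TP-A→TP-C = (130, 76, 14.6).
Normal n = (TP-A→TP-B) × (TP-A→TP-C) = (24361.8, -34524.8, -37202).
So ∂z/∂x = −n_x/n_z = 0.654851890 and ∂z/∂y = −n_y/n_z = −0.928036127.
Intercept c from TP-A: 2873.3 − 371169.40 + 4071671.27 = 3703375.18.
At (566050, 4387146): z = 370678.9 − 4071430.0 + 3703375.18 = 2624.1 ft.

2624.1 ft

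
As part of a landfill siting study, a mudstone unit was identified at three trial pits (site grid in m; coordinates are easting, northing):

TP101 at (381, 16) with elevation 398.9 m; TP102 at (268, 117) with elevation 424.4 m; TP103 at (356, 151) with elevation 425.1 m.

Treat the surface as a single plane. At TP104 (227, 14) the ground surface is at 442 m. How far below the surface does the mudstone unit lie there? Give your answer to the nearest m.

34 m

Let the plane be z = a·easting + b·northing + c.
TP102−TP101: −113a + 101b = 25.5;  TP103−TP101: −25a + 135b = 26.2.
Solving gives a = −0.06255, b = 0.18249.
Then c = 398.9 − a·381 − b·16 = 419.81.
At (227, 14): z_contact = −14.2 + 2.6 + 419.81 = 408.2 m.
Depth below ground = 442 − 408.2 = 34 m.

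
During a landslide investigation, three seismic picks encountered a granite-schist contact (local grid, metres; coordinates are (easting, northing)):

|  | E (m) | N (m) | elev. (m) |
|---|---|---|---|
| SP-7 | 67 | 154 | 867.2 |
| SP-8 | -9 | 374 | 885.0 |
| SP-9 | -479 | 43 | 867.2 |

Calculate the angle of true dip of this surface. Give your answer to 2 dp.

4.41°

Let the plane be z = a·E + b·N + c.
SP-8−SP-7: −76a + 220b = 17.8;  SP-9−SP-7: −546a − 111b = 0.
Solving gives a = −0.01537, b = 0.07560.
Gradient magnitude |∇z| = √(a² + b²) = √(0.00024 + 0.00572) = 0.07715.
True dip = arctan(0.07715) = 4.41°, dipping toward SSE (azimuth ≈ 169°).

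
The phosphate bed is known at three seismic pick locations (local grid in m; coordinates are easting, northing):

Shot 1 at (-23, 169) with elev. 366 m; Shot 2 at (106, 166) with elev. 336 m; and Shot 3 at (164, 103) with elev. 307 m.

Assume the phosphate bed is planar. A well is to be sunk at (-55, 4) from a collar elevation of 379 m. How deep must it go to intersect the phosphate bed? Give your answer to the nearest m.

Let the plane be z = a·easting + b·northing + c.
Shot 2−Shot 1: 129a − 3b = −30;  Shot 3−Shot 1: 187a − 66b = −59.
Solving gives a = −0.22671, b = 0.25160.
Then c = 366 − a·-23 − b·169 = 318.26.
At (-55, 4): z_contact = 12.5 + 1.0 + 318.26 = 331.7 m.
Depth below ground = 379 − 331.7 = 47 m.

47 m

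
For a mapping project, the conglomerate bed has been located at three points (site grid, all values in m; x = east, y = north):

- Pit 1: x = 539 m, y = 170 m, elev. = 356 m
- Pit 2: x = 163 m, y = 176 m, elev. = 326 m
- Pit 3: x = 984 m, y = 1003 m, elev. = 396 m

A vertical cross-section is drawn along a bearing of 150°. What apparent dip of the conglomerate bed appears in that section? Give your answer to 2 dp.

2.02°

Two edge vectors: Pit 1→Pit 2 = (-376, 6, -30), Pit 1→Pit 3 = (445, 833, 40).
Normal n = (Pit 1→Pit 2) × (Pit 1→Pit 3) = (25230, 1690, -315878).
So ∂z/∂x = −n_x/n_z = 0.07987 and ∂z/∂y = −n_y/n_z = 0.00535.
Unit vector along 150° is (sin 150°, cos 150°) = (0.5000, -0.8660).
Slope in that direction = a·(0.5000) + b·(-0.8660) = 0.03530.
Apparent dip = arctan|0.03530| = 2.02° (true dip is 4.6°, so apparent ≤ true as expected).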